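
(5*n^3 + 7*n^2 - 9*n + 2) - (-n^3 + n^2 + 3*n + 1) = 6*n^3 + 6*n^2 - 12*n + 1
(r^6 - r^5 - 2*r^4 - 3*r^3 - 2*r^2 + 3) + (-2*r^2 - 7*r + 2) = r^6 - r^5 - 2*r^4 - 3*r^3 - 4*r^2 - 7*r + 5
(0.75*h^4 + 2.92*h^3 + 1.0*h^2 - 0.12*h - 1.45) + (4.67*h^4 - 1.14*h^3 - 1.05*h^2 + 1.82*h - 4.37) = 5.42*h^4 + 1.78*h^3 - 0.05*h^2 + 1.7*h - 5.82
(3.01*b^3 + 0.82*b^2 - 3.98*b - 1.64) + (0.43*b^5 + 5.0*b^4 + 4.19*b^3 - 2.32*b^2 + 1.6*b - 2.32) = 0.43*b^5 + 5.0*b^4 + 7.2*b^3 - 1.5*b^2 - 2.38*b - 3.96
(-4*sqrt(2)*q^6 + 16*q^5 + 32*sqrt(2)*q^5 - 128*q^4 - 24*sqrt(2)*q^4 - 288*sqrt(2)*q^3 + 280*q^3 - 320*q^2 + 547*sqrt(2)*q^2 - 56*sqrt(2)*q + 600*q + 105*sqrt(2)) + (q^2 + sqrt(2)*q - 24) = -4*sqrt(2)*q^6 + 16*q^5 + 32*sqrt(2)*q^5 - 128*q^4 - 24*sqrt(2)*q^4 - 288*sqrt(2)*q^3 + 280*q^3 - 319*q^2 + 547*sqrt(2)*q^2 - 55*sqrt(2)*q + 600*q - 24 + 105*sqrt(2)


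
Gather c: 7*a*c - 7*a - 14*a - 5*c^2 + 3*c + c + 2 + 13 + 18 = -21*a - 5*c^2 + c*(7*a + 4) + 33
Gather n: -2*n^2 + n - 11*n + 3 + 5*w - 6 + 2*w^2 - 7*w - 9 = -2*n^2 - 10*n + 2*w^2 - 2*w - 12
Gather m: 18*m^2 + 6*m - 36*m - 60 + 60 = 18*m^2 - 30*m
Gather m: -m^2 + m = -m^2 + m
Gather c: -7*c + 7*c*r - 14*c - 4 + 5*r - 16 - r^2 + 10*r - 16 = c*(7*r - 21) - r^2 + 15*r - 36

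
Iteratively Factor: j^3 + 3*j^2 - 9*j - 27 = (j + 3)*(j^2 - 9) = (j - 3)*(j + 3)*(j + 3)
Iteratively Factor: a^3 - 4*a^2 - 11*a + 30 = (a - 2)*(a^2 - 2*a - 15) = (a - 2)*(a + 3)*(a - 5)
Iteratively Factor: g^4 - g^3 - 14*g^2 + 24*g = (g - 2)*(g^3 + g^2 - 12*g) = g*(g - 2)*(g^2 + g - 12) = g*(g - 3)*(g - 2)*(g + 4)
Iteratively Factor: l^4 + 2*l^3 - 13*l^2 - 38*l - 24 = (l + 3)*(l^3 - l^2 - 10*l - 8) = (l - 4)*(l + 3)*(l^2 + 3*l + 2) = (l - 4)*(l + 1)*(l + 3)*(l + 2)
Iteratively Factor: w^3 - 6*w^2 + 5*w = (w - 5)*(w^2 - w) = (w - 5)*(w - 1)*(w)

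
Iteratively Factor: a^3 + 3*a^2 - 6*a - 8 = (a + 4)*(a^2 - a - 2) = (a + 1)*(a + 4)*(a - 2)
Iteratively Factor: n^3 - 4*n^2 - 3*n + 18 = (n + 2)*(n^2 - 6*n + 9) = (n - 3)*(n + 2)*(n - 3)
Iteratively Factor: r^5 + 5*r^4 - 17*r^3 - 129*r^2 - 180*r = (r + 4)*(r^4 + r^3 - 21*r^2 - 45*r) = (r - 5)*(r + 4)*(r^3 + 6*r^2 + 9*r) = r*(r - 5)*(r + 4)*(r^2 + 6*r + 9) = r*(r - 5)*(r + 3)*(r + 4)*(r + 3)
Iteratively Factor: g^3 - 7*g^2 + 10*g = (g - 2)*(g^2 - 5*g) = (g - 5)*(g - 2)*(g)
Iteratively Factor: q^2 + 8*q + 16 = (q + 4)*(q + 4)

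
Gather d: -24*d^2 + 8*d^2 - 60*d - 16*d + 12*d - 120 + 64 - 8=-16*d^2 - 64*d - 64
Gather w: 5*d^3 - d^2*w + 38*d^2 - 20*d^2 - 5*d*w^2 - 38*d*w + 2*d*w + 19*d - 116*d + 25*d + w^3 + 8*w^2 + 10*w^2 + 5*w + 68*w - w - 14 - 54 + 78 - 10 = 5*d^3 + 18*d^2 - 72*d + w^3 + w^2*(18 - 5*d) + w*(-d^2 - 36*d + 72)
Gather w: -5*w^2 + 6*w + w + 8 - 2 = -5*w^2 + 7*w + 6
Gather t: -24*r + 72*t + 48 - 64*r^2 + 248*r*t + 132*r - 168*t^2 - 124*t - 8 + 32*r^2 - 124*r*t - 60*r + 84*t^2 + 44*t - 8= -32*r^2 + 48*r - 84*t^2 + t*(124*r - 8) + 32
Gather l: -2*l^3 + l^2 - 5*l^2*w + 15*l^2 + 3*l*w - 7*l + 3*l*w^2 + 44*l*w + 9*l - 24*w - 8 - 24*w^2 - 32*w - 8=-2*l^3 + l^2*(16 - 5*w) + l*(3*w^2 + 47*w + 2) - 24*w^2 - 56*w - 16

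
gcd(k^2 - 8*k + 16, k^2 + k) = 1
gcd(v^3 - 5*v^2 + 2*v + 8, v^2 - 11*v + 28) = v - 4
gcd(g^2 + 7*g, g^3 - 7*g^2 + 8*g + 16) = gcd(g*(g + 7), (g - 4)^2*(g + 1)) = 1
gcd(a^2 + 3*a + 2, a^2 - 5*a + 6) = 1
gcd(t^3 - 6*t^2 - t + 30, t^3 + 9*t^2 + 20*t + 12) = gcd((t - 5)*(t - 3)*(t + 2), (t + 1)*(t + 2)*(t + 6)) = t + 2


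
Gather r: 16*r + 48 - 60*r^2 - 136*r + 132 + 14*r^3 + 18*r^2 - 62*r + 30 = 14*r^3 - 42*r^2 - 182*r + 210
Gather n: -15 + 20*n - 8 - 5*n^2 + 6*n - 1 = -5*n^2 + 26*n - 24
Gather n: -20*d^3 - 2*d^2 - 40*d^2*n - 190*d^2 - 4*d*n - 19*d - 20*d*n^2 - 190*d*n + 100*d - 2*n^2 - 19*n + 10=-20*d^3 - 192*d^2 + 81*d + n^2*(-20*d - 2) + n*(-40*d^2 - 194*d - 19) + 10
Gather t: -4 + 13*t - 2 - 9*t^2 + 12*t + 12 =-9*t^2 + 25*t + 6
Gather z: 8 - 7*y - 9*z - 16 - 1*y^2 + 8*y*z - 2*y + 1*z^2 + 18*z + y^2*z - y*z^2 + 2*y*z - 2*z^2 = -y^2 - 9*y + z^2*(-y - 1) + z*(y^2 + 10*y + 9) - 8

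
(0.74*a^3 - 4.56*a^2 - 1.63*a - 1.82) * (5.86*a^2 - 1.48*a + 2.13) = 4.3364*a^5 - 27.8168*a^4 - 1.2268*a^3 - 17.9656*a^2 - 0.7783*a - 3.8766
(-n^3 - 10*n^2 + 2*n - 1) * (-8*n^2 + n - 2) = 8*n^5 + 79*n^4 - 24*n^3 + 30*n^2 - 5*n + 2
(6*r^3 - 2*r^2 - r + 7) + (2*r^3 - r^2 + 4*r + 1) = 8*r^3 - 3*r^2 + 3*r + 8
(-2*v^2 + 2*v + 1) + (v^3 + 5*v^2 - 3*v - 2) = v^3 + 3*v^2 - v - 1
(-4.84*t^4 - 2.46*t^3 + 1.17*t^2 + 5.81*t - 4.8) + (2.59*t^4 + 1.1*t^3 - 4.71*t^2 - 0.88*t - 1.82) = -2.25*t^4 - 1.36*t^3 - 3.54*t^2 + 4.93*t - 6.62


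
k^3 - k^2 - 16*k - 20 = (k - 5)*(k + 2)^2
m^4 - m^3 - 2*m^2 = m^2*(m - 2)*(m + 1)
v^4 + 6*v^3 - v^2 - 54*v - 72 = (v - 3)*(v + 2)*(v + 3)*(v + 4)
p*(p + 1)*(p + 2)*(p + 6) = p^4 + 9*p^3 + 20*p^2 + 12*p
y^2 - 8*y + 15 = (y - 5)*(y - 3)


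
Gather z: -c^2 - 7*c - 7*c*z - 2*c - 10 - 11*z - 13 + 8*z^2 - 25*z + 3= -c^2 - 9*c + 8*z^2 + z*(-7*c - 36) - 20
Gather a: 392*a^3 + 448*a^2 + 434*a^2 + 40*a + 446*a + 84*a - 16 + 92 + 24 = 392*a^3 + 882*a^2 + 570*a + 100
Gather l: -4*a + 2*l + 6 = -4*a + 2*l + 6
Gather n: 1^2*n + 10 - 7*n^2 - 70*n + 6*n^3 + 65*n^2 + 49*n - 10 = 6*n^3 + 58*n^2 - 20*n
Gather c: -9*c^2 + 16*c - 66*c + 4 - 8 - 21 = -9*c^2 - 50*c - 25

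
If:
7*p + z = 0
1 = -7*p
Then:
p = -1/7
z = 1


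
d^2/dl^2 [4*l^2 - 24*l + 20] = 8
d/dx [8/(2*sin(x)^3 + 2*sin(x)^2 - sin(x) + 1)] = 8*(-6*sin(x)^2 - 4*sin(x) + 1)*cos(x)/(2*sin(x)^3 + 2*sin(x)^2 - sin(x) + 1)^2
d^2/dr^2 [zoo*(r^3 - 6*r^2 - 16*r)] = zoo*(r - 2)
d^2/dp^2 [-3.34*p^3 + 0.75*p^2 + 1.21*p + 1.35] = 1.5 - 20.04*p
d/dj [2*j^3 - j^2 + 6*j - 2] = 6*j^2 - 2*j + 6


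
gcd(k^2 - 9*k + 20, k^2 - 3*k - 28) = 1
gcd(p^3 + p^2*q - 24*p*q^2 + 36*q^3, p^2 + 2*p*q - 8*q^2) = p - 2*q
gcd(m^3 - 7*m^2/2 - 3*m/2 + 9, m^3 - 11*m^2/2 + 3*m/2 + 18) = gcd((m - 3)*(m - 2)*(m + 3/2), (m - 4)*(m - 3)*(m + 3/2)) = m^2 - 3*m/2 - 9/2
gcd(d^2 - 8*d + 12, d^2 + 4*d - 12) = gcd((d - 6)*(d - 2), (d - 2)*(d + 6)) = d - 2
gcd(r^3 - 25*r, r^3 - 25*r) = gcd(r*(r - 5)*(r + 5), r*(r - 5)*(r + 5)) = r^3 - 25*r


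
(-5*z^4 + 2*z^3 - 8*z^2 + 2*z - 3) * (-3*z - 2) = 15*z^5 + 4*z^4 + 20*z^3 + 10*z^2 + 5*z + 6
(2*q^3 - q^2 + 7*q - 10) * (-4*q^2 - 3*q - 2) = -8*q^5 - 2*q^4 - 29*q^3 + 21*q^2 + 16*q + 20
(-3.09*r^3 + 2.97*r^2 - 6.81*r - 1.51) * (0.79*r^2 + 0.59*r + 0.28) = -2.4411*r^5 + 0.523200000000001*r^4 - 4.4928*r^3 - 4.3792*r^2 - 2.7977*r - 0.4228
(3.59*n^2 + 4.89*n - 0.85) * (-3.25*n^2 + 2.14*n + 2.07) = -11.6675*n^4 - 8.2099*n^3 + 20.6584*n^2 + 8.3033*n - 1.7595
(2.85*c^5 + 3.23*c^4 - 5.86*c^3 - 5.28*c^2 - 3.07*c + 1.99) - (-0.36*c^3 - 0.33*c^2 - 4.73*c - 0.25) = 2.85*c^5 + 3.23*c^4 - 5.5*c^3 - 4.95*c^2 + 1.66*c + 2.24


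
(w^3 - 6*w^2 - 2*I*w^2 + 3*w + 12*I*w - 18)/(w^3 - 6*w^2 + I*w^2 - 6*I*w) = (w - 3*I)/w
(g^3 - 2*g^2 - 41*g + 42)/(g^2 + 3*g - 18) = (g^2 - 8*g + 7)/(g - 3)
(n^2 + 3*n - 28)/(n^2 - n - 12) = (n + 7)/(n + 3)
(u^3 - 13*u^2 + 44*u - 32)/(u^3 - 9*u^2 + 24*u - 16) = (u - 8)/(u - 4)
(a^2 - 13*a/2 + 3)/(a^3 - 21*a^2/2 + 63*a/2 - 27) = (2*a - 1)/(2*a^2 - 9*a + 9)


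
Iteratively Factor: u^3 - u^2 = (u - 1)*(u^2) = u*(u - 1)*(u)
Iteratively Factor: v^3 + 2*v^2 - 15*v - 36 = (v - 4)*(v^2 + 6*v + 9) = (v - 4)*(v + 3)*(v + 3)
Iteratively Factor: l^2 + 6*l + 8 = (l + 2)*(l + 4)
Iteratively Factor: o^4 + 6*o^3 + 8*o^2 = (o + 4)*(o^3 + 2*o^2) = o*(o + 4)*(o^2 + 2*o) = o^2*(o + 4)*(o + 2)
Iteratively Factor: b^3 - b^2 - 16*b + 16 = (b - 1)*(b^2 - 16) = (b - 4)*(b - 1)*(b + 4)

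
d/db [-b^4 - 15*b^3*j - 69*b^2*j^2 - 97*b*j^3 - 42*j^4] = -4*b^3 - 45*b^2*j - 138*b*j^2 - 97*j^3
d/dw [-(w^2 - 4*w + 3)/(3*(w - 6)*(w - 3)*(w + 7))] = (w^2 - 2*w + 41)/(3*(w^4 + 2*w^3 - 83*w^2 - 84*w + 1764))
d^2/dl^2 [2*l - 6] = 0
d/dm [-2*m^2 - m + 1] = -4*m - 1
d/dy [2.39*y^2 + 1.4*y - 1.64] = 4.78*y + 1.4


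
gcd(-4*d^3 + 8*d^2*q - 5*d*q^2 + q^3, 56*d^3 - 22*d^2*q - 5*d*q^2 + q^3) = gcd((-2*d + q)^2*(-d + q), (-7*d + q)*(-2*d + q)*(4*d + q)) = -2*d + q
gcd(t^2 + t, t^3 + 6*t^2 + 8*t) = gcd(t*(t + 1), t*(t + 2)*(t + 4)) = t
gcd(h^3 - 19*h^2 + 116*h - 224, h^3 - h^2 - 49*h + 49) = h - 7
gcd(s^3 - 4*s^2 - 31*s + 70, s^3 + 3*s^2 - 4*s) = 1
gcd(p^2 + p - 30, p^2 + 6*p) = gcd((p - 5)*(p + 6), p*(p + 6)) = p + 6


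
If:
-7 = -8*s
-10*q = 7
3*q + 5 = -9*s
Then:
No Solution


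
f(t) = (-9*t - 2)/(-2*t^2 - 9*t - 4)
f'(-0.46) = 222.83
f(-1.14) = 2.26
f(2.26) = 0.65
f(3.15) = 0.58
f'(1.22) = -0.06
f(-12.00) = -0.58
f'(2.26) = -0.08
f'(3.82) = -0.06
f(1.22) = 0.72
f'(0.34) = 0.25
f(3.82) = 0.54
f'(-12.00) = -0.07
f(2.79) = 0.61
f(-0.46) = -7.56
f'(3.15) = -0.07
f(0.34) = 0.69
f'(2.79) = -0.07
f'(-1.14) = 0.28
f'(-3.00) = -4.80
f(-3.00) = 5.00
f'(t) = (-9*t - 2)*(4*t + 9)/(-2*t^2 - 9*t - 4)^2 - 9/(-2*t^2 - 9*t - 4) = 2*(-9*t^2 - 4*t + 9)/(4*t^4 + 36*t^3 + 97*t^2 + 72*t + 16)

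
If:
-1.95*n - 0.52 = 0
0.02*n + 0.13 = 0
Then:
No Solution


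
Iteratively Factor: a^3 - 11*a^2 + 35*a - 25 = (a - 1)*(a^2 - 10*a + 25) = (a - 5)*(a - 1)*(a - 5)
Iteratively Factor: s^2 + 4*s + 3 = (s + 1)*(s + 3)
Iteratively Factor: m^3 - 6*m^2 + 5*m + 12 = (m + 1)*(m^2 - 7*m + 12) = (m - 3)*(m + 1)*(m - 4)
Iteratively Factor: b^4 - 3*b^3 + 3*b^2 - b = (b)*(b^3 - 3*b^2 + 3*b - 1) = b*(b - 1)*(b^2 - 2*b + 1) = b*(b - 1)^2*(b - 1)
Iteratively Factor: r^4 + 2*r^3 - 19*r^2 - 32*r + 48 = (r + 3)*(r^3 - r^2 - 16*r + 16) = (r + 3)*(r + 4)*(r^2 - 5*r + 4) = (r - 4)*(r + 3)*(r + 4)*(r - 1)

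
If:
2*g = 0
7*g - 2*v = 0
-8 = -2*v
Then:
No Solution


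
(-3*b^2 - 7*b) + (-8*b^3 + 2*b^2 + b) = -8*b^3 - b^2 - 6*b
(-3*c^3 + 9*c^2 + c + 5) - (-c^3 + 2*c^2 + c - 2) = -2*c^3 + 7*c^2 + 7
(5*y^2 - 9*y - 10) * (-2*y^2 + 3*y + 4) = -10*y^4 + 33*y^3 + 13*y^2 - 66*y - 40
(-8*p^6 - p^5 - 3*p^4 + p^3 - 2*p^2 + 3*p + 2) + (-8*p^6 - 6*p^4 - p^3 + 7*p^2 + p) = -16*p^6 - p^5 - 9*p^4 + 5*p^2 + 4*p + 2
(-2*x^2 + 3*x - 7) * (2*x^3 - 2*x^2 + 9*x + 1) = -4*x^5 + 10*x^4 - 38*x^3 + 39*x^2 - 60*x - 7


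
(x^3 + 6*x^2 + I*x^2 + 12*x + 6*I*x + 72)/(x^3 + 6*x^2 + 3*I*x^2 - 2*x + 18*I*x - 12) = (x^2 + I*x + 12)/(x^2 + 3*I*x - 2)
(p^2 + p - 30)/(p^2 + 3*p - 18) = (p - 5)/(p - 3)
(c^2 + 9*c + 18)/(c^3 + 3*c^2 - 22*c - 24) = (c + 3)/(c^2 - 3*c - 4)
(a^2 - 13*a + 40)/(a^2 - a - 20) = (a - 8)/(a + 4)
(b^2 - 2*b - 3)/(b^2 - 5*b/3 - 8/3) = 3*(b - 3)/(3*b - 8)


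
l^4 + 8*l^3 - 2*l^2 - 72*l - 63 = (l - 3)*(l + 1)*(l + 3)*(l + 7)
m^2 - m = m*(m - 1)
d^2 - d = d*(d - 1)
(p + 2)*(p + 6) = p^2 + 8*p + 12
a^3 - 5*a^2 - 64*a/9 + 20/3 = (a - 6)*(a - 2/3)*(a + 5/3)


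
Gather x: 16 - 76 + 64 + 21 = 25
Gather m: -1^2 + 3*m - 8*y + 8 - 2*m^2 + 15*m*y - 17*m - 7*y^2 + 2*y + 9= -2*m^2 + m*(15*y - 14) - 7*y^2 - 6*y + 16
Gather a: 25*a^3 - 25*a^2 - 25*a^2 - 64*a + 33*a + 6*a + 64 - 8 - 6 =25*a^3 - 50*a^2 - 25*a + 50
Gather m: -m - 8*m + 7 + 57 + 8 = 72 - 9*m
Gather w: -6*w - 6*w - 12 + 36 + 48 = 72 - 12*w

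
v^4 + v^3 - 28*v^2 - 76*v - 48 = (v - 6)*(v + 1)*(v + 2)*(v + 4)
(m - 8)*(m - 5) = m^2 - 13*m + 40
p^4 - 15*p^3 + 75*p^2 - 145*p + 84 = (p - 7)*(p - 4)*(p - 3)*(p - 1)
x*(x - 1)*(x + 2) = x^3 + x^2 - 2*x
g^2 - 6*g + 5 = (g - 5)*(g - 1)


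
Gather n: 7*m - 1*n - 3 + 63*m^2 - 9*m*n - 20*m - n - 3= 63*m^2 - 13*m + n*(-9*m - 2) - 6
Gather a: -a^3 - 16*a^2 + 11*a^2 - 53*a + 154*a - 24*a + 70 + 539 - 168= -a^3 - 5*a^2 + 77*a + 441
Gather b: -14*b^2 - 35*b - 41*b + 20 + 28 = -14*b^2 - 76*b + 48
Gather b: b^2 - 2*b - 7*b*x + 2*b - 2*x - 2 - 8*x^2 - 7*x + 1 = b^2 - 7*b*x - 8*x^2 - 9*x - 1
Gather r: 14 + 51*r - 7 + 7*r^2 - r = 7*r^2 + 50*r + 7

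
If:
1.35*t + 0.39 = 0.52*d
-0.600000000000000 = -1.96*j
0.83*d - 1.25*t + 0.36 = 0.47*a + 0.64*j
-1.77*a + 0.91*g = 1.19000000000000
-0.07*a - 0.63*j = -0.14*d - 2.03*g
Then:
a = -0.55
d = -2.25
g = 0.23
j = 0.31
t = -1.16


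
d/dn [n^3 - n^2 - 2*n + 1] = 3*n^2 - 2*n - 2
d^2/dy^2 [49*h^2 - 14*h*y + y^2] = 2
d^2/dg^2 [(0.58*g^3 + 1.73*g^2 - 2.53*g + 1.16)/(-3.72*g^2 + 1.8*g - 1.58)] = (-1.4210854715202e-14*g^5 + 49.91376*g^3 - 25.4086560000001*g^2 - 51.30528*g + 11.872328)/(51.478848*g^6 - 74.72736*g^5 + 101.752416*g^4 - 69.31008*g^3 + 43.217424*g^2 - 13.48056*g + 3.944312)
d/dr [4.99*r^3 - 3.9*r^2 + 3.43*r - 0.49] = 14.97*r^2 - 7.8*r + 3.43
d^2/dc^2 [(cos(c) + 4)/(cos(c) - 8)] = 12*(sin(c)^2 - 8*cos(c) + 1)/(cos(c) - 8)^3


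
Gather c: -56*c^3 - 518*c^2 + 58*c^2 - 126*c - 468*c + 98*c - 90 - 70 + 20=-56*c^3 - 460*c^2 - 496*c - 140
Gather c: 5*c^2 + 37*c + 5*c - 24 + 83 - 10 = 5*c^2 + 42*c + 49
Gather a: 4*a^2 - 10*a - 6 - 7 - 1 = 4*a^2 - 10*a - 14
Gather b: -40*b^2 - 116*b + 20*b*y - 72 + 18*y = -40*b^2 + b*(20*y - 116) + 18*y - 72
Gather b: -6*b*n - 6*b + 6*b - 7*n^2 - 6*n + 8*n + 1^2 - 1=-6*b*n - 7*n^2 + 2*n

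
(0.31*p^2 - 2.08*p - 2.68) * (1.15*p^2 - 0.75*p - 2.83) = 0.3565*p^4 - 2.6245*p^3 - 2.3993*p^2 + 7.8964*p + 7.5844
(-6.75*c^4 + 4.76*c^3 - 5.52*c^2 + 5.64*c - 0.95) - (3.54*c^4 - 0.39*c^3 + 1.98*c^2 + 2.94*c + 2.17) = -10.29*c^4 + 5.15*c^3 - 7.5*c^2 + 2.7*c - 3.12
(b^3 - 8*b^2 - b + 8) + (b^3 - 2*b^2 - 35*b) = 2*b^3 - 10*b^2 - 36*b + 8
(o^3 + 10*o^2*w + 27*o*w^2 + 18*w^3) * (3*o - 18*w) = 3*o^4 + 12*o^3*w - 99*o^2*w^2 - 432*o*w^3 - 324*w^4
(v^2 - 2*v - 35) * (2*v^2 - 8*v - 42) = 2*v^4 - 12*v^3 - 96*v^2 + 364*v + 1470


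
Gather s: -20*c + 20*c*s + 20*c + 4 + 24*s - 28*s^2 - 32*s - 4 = -28*s^2 + s*(20*c - 8)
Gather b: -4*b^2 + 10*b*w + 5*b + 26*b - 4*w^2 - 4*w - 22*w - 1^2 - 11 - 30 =-4*b^2 + b*(10*w + 31) - 4*w^2 - 26*w - 42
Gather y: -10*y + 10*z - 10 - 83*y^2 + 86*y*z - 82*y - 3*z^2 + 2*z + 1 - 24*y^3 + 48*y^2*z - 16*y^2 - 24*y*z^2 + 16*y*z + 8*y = -24*y^3 + y^2*(48*z - 99) + y*(-24*z^2 + 102*z - 84) - 3*z^2 + 12*z - 9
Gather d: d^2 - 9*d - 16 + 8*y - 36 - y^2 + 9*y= d^2 - 9*d - y^2 + 17*y - 52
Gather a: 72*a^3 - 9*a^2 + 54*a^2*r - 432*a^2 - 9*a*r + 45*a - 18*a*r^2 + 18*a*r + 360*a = 72*a^3 + a^2*(54*r - 441) + a*(-18*r^2 + 9*r + 405)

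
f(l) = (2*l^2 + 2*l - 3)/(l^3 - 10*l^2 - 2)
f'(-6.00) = 0.00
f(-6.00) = -0.10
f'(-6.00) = 0.00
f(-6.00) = -0.10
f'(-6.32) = -0.00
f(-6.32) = -0.10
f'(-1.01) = 0.55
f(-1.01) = 0.23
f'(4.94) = -0.08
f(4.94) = -0.44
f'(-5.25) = 0.00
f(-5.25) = -0.10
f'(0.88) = -0.55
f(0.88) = -0.03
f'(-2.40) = 0.06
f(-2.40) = -0.05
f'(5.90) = -0.13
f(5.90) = -0.54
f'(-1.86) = 0.12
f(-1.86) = -0.00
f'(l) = (4*l + 2)/(l^3 - 10*l^2 - 2) + (-3*l^2 + 20*l)*(2*l^2 + 2*l - 3)/(l^3 - 10*l^2 - 2)^2 = (-2*l^4 - 4*l^3 + 29*l^2 - 68*l - 4)/(l^6 - 20*l^5 + 100*l^4 - 4*l^3 + 40*l^2 + 4)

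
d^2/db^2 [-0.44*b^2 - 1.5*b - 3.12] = -0.880000000000000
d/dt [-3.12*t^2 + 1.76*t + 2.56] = 1.76 - 6.24*t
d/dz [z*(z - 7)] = 2*z - 7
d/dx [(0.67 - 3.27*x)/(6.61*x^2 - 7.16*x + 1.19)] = (21.6147*x^2 - 8.8574*x + 0.9059)/(43.6921*x^4 - 94.6552*x^3 + 66.9974*x^2 - 17.0408*x + 1.4161)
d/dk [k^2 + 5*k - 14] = 2*k + 5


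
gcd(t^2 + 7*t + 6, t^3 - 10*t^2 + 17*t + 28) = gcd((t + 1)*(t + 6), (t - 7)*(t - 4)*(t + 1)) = t + 1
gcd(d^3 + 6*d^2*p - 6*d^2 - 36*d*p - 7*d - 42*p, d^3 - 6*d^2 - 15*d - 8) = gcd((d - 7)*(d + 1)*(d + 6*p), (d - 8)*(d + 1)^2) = d + 1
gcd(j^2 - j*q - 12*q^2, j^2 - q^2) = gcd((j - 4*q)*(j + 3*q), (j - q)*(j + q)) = 1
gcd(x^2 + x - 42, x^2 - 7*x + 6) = x - 6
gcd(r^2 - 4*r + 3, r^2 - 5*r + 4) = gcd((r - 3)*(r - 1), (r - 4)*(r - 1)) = r - 1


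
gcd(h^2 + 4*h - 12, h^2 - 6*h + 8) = h - 2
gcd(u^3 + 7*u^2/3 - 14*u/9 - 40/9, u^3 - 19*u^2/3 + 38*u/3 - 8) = u - 4/3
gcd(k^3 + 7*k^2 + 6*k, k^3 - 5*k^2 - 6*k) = k^2 + k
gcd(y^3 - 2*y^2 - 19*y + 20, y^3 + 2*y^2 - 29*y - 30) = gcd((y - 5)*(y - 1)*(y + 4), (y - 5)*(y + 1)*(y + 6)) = y - 5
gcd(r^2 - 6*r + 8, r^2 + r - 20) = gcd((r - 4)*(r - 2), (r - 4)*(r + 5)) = r - 4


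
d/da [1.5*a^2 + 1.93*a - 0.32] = 3.0*a + 1.93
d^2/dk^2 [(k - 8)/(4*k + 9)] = -328/(4*k + 9)^3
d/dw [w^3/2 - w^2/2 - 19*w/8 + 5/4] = 3*w^2/2 - w - 19/8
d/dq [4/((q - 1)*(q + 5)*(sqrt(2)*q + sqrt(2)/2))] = 24*sqrt(2)*(-q^2 - 3*q + 1)/(4*q^6 + 36*q^5 + 57*q^4 - 128*q^3 - 54*q^2 + 60*q + 25)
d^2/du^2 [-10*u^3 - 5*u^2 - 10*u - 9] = -60*u - 10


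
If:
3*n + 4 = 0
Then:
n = -4/3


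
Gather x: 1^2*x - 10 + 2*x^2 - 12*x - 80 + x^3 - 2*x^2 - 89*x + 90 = x^3 - 100*x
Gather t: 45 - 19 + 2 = 28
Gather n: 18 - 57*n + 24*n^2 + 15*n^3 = 15*n^3 + 24*n^2 - 57*n + 18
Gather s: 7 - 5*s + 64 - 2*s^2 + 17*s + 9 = -2*s^2 + 12*s + 80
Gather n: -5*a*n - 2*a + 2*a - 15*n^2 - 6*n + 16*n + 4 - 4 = -15*n^2 + n*(10 - 5*a)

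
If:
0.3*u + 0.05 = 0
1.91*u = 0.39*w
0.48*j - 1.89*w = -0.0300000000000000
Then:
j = -3.28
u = -0.17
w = -0.82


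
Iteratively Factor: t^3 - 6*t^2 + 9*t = (t)*(t^2 - 6*t + 9) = t*(t - 3)*(t - 3)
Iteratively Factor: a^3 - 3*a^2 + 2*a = (a - 2)*(a^2 - a) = (a - 2)*(a - 1)*(a)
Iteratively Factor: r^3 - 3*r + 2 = (r - 1)*(r^2 + r - 2) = (r - 1)*(r + 2)*(r - 1)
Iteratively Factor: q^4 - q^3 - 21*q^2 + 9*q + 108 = (q - 4)*(q^3 + 3*q^2 - 9*q - 27) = (q - 4)*(q + 3)*(q^2 - 9) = (q - 4)*(q + 3)^2*(q - 3)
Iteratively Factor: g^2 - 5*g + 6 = (g - 3)*(g - 2)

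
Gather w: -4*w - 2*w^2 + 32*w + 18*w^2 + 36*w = 16*w^2 + 64*w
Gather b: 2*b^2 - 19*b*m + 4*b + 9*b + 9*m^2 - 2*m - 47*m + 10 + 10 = 2*b^2 + b*(13 - 19*m) + 9*m^2 - 49*m + 20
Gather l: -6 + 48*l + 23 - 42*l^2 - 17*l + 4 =-42*l^2 + 31*l + 21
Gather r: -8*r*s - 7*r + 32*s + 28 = r*(-8*s - 7) + 32*s + 28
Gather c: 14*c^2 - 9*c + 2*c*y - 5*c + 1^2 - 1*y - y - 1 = 14*c^2 + c*(2*y - 14) - 2*y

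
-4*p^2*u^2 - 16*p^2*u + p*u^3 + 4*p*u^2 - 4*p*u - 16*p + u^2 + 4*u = (-4*p + u)*(u + 4)*(p*u + 1)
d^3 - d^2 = d^2*(d - 1)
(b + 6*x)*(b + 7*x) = b^2 + 13*b*x + 42*x^2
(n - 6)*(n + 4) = n^2 - 2*n - 24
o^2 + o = o*(o + 1)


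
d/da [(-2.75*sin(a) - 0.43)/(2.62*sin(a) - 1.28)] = 4.6466*cos(a)/(2.62*sin(a) - 1.28)^2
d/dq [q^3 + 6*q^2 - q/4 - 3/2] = 3*q^2 + 12*q - 1/4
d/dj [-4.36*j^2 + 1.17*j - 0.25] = 1.17 - 8.72*j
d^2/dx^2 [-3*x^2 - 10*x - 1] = -6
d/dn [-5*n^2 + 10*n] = 10 - 10*n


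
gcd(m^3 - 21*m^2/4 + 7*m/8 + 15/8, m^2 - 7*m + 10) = m - 5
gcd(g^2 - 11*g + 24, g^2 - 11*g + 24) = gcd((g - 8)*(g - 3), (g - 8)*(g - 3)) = g^2 - 11*g + 24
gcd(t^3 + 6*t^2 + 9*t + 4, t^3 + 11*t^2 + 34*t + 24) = t^2 + 5*t + 4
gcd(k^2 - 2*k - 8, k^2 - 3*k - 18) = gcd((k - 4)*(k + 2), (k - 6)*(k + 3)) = 1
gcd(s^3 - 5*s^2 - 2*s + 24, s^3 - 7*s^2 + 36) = s^2 - s - 6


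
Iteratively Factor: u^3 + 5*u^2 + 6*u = (u)*(u^2 + 5*u + 6) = u*(u + 3)*(u + 2)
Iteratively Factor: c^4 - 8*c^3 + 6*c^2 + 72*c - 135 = (c - 3)*(c^3 - 5*c^2 - 9*c + 45) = (c - 3)*(c + 3)*(c^2 - 8*c + 15) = (c - 5)*(c - 3)*(c + 3)*(c - 3)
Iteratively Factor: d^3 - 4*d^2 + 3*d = (d)*(d^2 - 4*d + 3) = d*(d - 3)*(d - 1)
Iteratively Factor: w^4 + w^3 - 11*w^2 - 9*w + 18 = (w - 3)*(w^3 + 4*w^2 + w - 6) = (w - 3)*(w + 2)*(w^2 + 2*w - 3) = (w - 3)*(w + 2)*(w + 3)*(w - 1)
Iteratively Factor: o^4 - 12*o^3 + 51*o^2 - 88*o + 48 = (o - 3)*(o^3 - 9*o^2 + 24*o - 16) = (o - 4)*(o - 3)*(o^2 - 5*o + 4) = (o - 4)*(o - 3)*(o - 1)*(o - 4)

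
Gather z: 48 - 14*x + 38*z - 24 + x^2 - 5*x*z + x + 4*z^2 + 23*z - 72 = x^2 - 13*x + 4*z^2 + z*(61 - 5*x) - 48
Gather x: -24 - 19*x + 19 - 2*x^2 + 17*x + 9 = -2*x^2 - 2*x + 4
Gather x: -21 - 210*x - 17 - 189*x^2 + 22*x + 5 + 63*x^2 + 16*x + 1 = -126*x^2 - 172*x - 32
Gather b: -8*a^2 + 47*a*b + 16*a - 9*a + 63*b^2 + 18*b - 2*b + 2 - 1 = -8*a^2 + 7*a + 63*b^2 + b*(47*a + 16) + 1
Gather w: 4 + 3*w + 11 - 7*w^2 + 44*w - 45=-7*w^2 + 47*w - 30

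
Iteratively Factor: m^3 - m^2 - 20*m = (m - 5)*(m^2 + 4*m) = m*(m - 5)*(m + 4)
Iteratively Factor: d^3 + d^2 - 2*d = (d + 2)*(d^2 - d) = (d - 1)*(d + 2)*(d)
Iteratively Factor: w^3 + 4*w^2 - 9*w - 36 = (w + 4)*(w^2 - 9) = (w + 3)*(w + 4)*(w - 3)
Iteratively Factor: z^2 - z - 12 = (z + 3)*(z - 4)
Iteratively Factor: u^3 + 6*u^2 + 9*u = (u + 3)*(u^2 + 3*u) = (u + 3)^2*(u)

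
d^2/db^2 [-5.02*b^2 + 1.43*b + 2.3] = -10.0400000000000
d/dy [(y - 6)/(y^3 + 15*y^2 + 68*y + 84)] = (y^3 + 15*y^2 + 68*y - (y - 6)*(3*y^2 + 30*y + 68) + 84)/(y^3 + 15*y^2 + 68*y + 84)^2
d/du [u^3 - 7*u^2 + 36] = u*(3*u - 14)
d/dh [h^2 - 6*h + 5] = 2*h - 6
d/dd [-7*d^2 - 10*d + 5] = -14*d - 10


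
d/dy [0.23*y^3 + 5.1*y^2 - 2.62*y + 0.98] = 0.69*y^2 + 10.2*y - 2.62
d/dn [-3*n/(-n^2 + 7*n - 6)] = 3*(6 - n^2)/(n^4 - 14*n^3 + 61*n^2 - 84*n + 36)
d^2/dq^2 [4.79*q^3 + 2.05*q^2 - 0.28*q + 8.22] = 28.74*q + 4.1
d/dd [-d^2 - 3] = -2*d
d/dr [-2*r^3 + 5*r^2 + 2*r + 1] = -6*r^2 + 10*r + 2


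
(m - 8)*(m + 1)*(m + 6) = m^3 - m^2 - 50*m - 48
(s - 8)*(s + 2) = s^2 - 6*s - 16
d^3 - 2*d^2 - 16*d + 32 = (d - 4)*(d - 2)*(d + 4)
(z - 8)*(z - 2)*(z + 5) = z^3 - 5*z^2 - 34*z + 80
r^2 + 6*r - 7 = (r - 1)*(r + 7)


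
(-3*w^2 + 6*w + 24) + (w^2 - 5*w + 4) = -2*w^2 + w + 28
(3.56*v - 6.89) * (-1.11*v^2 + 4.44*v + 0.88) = -3.9516*v^3 + 23.4543*v^2 - 27.4588*v - 6.0632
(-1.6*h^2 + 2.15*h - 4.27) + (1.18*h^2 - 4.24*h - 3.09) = -0.42*h^2 - 2.09*h - 7.36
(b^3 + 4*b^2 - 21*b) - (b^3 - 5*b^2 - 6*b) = 9*b^2 - 15*b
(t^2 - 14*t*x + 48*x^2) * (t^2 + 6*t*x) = t^4 - 8*t^3*x - 36*t^2*x^2 + 288*t*x^3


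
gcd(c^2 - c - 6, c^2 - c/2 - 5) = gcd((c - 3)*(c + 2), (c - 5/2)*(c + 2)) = c + 2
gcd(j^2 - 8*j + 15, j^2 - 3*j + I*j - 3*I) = j - 3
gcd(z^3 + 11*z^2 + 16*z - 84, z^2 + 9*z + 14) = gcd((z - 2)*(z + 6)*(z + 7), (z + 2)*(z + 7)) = z + 7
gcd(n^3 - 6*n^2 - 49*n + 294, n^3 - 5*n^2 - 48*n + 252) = n^2 + n - 42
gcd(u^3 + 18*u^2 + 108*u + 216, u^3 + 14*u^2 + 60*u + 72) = u^2 + 12*u + 36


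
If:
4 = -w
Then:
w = -4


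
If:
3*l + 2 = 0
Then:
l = -2/3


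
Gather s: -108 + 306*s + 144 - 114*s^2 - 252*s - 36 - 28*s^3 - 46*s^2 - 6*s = -28*s^3 - 160*s^2 + 48*s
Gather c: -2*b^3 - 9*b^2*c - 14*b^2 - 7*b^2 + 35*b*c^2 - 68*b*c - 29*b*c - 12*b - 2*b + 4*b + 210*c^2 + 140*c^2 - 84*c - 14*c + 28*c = -2*b^3 - 21*b^2 - 10*b + c^2*(35*b + 350) + c*(-9*b^2 - 97*b - 70)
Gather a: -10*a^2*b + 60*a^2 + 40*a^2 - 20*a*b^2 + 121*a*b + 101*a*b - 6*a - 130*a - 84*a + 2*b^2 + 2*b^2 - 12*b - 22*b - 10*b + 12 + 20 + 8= a^2*(100 - 10*b) + a*(-20*b^2 + 222*b - 220) + 4*b^2 - 44*b + 40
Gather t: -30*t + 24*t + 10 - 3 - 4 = 3 - 6*t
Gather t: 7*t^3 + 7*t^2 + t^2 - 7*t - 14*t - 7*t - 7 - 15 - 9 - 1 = 7*t^3 + 8*t^2 - 28*t - 32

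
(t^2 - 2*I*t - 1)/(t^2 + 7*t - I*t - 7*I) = (t - I)/(t + 7)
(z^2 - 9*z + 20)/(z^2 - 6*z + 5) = (z - 4)/(z - 1)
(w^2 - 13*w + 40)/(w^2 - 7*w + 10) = (w - 8)/(w - 2)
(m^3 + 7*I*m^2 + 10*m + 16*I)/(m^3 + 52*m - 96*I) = (m + I)/(m - 6*I)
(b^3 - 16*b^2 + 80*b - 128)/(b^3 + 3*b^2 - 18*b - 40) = (b^2 - 12*b + 32)/(b^2 + 7*b + 10)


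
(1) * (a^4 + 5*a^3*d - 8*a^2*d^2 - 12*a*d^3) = a^4 + 5*a^3*d - 8*a^2*d^2 - 12*a*d^3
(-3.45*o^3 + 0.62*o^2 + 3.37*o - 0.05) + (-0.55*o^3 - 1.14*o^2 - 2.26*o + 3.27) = -4.0*o^3 - 0.52*o^2 + 1.11*o + 3.22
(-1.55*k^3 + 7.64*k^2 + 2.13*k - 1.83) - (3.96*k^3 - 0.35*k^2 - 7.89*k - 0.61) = -5.51*k^3 + 7.99*k^2 + 10.02*k - 1.22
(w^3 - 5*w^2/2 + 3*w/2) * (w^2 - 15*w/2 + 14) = w^5 - 10*w^4 + 137*w^3/4 - 185*w^2/4 + 21*w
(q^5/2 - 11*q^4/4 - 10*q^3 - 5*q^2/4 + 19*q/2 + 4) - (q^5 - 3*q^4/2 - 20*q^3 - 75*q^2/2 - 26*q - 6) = -q^5/2 - 5*q^4/4 + 10*q^3 + 145*q^2/4 + 71*q/2 + 10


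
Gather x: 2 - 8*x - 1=1 - 8*x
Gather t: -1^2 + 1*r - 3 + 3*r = 4*r - 4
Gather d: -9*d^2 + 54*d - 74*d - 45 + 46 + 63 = -9*d^2 - 20*d + 64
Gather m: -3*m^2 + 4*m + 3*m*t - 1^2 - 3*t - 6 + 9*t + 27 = -3*m^2 + m*(3*t + 4) + 6*t + 20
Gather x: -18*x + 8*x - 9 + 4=-10*x - 5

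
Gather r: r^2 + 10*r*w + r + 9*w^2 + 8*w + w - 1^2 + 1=r^2 + r*(10*w + 1) + 9*w^2 + 9*w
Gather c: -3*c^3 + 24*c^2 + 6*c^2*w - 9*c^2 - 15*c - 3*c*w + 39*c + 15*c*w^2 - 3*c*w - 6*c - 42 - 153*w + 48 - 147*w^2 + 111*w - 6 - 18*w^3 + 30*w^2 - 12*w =-3*c^3 + c^2*(6*w + 15) + c*(15*w^2 - 6*w + 18) - 18*w^3 - 117*w^2 - 54*w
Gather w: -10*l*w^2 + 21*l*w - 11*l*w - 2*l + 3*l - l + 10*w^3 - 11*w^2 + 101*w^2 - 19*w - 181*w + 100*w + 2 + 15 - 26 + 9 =10*w^3 + w^2*(90 - 10*l) + w*(10*l - 100)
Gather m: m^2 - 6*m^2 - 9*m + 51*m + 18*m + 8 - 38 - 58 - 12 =-5*m^2 + 60*m - 100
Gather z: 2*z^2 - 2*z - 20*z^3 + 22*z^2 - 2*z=-20*z^3 + 24*z^2 - 4*z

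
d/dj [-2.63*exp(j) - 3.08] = -2.63*exp(j)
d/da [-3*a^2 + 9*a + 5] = 9 - 6*a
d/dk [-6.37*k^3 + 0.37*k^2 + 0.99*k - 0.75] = -19.11*k^2 + 0.74*k + 0.99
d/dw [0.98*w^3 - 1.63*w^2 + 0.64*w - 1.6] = 2.94*w^2 - 3.26*w + 0.64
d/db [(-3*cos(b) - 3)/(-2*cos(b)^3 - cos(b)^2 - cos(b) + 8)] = 3*(5*cos(b) + 7*cos(2*b)/2 + cos(3*b) + 25/2)*sin(b)/(2*cos(b)^3 + cos(b)^2 + cos(b) - 8)^2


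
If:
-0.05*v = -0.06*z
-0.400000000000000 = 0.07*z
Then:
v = -6.86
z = -5.71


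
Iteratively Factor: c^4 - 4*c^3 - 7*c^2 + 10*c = (c + 2)*(c^3 - 6*c^2 + 5*c) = (c - 5)*(c + 2)*(c^2 - c) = c*(c - 5)*(c + 2)*(c - 1)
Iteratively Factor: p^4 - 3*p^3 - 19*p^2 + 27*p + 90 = (p - 3)*(p^3 - 19*p - 30) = (p - 3)*(p + 2)*(p^2 - 2*p - 15) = (p - 5)*(p - 3)*(p + 2)*(p + 3)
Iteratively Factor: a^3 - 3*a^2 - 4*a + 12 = (a - 2)*(a^2 - a - 6) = (a - 3)*(a - 2)*(a + 2)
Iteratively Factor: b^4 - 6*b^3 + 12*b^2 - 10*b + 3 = (b - 1)*(b^3 - 5*b^2 + 7*b - 3) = (b - 1)^2*(b^2 - 4*b + 3) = (b - 3)*(b - 1)^2*(b - 1)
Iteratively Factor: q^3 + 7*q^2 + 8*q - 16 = (q + 4)*(q^2 + 3*q - 4) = (q + 4)^2*(q - 1)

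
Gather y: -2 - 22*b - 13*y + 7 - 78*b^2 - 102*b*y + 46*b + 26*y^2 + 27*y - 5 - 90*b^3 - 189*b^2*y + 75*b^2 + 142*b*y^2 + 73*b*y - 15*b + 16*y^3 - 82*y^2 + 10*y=-90*b^3 - 3*b^2 + 9*b + 16*y^3 + y^2*(142*b - 56) + y*(-189*b^2 - 29*b + 24)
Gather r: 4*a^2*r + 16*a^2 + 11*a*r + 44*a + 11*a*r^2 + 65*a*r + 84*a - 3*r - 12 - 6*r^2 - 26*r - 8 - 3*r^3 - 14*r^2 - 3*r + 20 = 16*a^2 + 128*a - 3*r^3 + r^2*(11*a - 20) + r*(4*a^2 + 76*a - 32)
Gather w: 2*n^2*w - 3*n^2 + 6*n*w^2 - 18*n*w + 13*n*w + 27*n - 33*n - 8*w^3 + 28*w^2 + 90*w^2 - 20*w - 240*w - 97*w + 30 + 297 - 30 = -3*n^2 - 6*n - 8*w^3 + w^2*(6*n + 118) + w*(2*n^2 - 5*n - 357) + 297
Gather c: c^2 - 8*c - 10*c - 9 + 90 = c^2 - 18*c + 81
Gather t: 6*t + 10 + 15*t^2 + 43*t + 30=15*t^2 + 49*t + 40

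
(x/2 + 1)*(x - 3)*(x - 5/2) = x^3/2 - 7*x^2/4 - 7*x/4 + 15/2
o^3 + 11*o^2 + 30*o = o*(o + 5)*(o + 6)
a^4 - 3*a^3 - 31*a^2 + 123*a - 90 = (a - 5)*(a - 3)*(a - 1)*(a + 6)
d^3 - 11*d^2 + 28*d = d*(d - 7)*(d - 4)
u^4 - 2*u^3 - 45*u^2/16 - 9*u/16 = u*(u - 3)*(u + 1/4)*(u + 3/4)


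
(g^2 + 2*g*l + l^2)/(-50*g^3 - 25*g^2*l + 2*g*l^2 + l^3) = (-g^2 - 2*g*l - l^2)/(50*g^3 + 25*g^2*l - 2*g*l^2 - l^3)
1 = 1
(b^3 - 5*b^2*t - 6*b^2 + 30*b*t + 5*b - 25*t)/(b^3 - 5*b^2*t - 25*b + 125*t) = (b - 1)/(b + 5)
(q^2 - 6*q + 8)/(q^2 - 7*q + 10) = (q - 4)/(q - 5)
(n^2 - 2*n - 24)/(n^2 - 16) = (n - 6)/(n - 4)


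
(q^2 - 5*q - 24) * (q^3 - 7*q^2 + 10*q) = q^5 - 12*q^4 + 21*q^3 + 118*q^2 - 240*q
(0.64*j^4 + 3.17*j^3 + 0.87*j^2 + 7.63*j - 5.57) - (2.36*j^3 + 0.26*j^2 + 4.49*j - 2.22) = 0.64*j^4 + 0.81*j^3 + 0.61*j^2 + 3.14*j - 3.35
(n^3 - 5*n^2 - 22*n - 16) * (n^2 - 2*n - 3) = n^5 - 7*n^4 - 15*n^3 + 43*n^2 + 98*n + 48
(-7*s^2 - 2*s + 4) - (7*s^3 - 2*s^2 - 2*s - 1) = -7*s^3 - 5*s^2 + 5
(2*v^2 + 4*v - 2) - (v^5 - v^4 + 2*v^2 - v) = -v^5 + v^4 + 5*v - 2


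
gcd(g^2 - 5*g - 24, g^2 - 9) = g + 3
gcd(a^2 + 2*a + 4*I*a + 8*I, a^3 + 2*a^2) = a + 2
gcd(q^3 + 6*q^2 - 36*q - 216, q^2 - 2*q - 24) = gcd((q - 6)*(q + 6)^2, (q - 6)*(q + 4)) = q - 6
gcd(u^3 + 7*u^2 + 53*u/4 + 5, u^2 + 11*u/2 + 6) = u + 4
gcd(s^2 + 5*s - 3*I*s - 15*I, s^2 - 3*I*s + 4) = 1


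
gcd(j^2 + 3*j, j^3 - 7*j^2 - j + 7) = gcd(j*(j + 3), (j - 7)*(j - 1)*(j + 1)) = 1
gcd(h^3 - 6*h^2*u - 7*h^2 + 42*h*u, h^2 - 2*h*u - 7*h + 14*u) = h - 7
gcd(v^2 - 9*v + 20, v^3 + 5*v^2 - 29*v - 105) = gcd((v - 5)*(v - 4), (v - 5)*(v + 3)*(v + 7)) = v - 5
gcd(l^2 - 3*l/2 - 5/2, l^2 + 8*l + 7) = l + 1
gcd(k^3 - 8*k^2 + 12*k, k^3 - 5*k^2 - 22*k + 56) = k - 2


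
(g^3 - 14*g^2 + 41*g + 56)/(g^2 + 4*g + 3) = (g^2 - 15*g + 56)/(g + 3)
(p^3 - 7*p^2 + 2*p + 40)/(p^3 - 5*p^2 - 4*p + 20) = (p - 4)/(p - 2)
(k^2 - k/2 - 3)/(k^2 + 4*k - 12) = (k + 3/2)/(k + 6)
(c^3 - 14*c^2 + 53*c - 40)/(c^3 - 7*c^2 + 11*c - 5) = (c - 8)/(c - 1)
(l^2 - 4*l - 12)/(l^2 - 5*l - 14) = (l - 6)/(l - 7)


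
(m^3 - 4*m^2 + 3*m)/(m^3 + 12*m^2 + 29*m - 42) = m*(m - 3)/(m^2 + 13*m + 42)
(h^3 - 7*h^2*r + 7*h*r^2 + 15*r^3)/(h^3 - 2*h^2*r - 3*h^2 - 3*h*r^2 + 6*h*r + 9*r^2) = (h - 5*r)/(h - 3)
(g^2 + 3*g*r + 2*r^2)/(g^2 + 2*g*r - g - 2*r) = (g + r)/(g - 1)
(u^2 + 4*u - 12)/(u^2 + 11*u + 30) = (u - 2)/(u + 5)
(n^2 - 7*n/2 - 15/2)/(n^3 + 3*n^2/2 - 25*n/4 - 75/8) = 4*(n - 5)/(4*n^2 - 25)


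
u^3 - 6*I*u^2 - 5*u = u*(u - 5*I)*(u - I)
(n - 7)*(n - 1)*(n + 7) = n^3 - n^2 - 49*n + 49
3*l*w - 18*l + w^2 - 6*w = (3*l + w)*(w - 6)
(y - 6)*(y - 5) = y^2 - 11*y + 30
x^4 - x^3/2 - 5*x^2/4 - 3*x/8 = x*(x - 3/2)*(x + 1/2)^2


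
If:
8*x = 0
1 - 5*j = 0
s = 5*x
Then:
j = 1/5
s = 0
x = 0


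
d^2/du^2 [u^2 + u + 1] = 2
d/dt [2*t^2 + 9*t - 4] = 4*t + 9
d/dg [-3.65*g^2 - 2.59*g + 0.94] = -7.3*g - 2.59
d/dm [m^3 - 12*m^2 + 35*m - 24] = 3*m^2 - 24*m + 35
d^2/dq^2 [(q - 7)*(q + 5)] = 2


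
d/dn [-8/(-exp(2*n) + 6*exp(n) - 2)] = 16*(3 - exp(n))*exp(n)/(exp(2*n) - 6*exp(n) + 2)^2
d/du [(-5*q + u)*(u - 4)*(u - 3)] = -10*q*u + 35*q + 3*u^2 - 14*u + 12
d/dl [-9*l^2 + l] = 1 - 18*l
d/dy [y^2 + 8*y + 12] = 2*y + 8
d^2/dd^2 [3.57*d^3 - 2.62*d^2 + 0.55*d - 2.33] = 21.42*d - 5.24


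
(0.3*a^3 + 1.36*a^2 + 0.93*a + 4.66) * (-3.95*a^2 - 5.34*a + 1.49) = -1.185*a^5 - 6.974*a^4 - 10.4889*a^3 - 21.3468*a^2 - 23.4987*a + 6.9434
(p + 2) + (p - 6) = 2*p - 4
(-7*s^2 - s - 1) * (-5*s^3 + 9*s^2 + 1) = 35*s^5 - 58*s^4 - 4*s^3 - 16*s^2 - s - 1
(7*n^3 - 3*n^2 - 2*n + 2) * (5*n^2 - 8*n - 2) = 35*n^5 - 71*n^4 + 32*n^2 - 12*n - 4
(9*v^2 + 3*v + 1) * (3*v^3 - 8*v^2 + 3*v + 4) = 27*v^5 - 63*v^4 + 6*v^3 + 37*v^2 + 15*v + 4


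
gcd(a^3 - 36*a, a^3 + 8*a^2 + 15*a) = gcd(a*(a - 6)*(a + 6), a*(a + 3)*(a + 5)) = a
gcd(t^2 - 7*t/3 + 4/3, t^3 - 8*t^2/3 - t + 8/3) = t - 1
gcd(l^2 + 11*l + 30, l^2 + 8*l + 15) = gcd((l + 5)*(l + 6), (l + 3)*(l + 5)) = l + 5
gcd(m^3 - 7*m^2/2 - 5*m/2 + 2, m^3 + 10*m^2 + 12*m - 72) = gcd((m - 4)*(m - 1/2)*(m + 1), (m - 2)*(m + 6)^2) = 1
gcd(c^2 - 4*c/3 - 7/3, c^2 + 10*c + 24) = 1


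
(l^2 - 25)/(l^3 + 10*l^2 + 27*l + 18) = (l^2 - 25)/(l^3 + 10*l^2 + 27*l + 18)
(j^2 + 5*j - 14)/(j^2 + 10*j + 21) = (j - 2)/(j + 3)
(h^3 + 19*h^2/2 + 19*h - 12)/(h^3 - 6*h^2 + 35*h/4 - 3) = 2*(h^2 + 10*h + 24)/(2*h^2 - 11*h + 12)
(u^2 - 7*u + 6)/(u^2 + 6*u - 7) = (u - 6)/(u + 7)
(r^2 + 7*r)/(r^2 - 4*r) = (r + 7)/(r - 4)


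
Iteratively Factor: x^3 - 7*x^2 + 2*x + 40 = (x + 2)*(x^2 - 9*x + 20) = (x - 4)*(x + 2)*(x - 5)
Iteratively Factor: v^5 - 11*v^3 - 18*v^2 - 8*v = (v)*(v^4 - 11*v^2 - 18*v - 8) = v*(v + 1)*(v^3 - v^2 - 10*v - 8) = v*(v + 1)*(v + 2)*(v^2 - 3*v - 4) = v*(v + 1)^2*(v + 2)*(v - 4)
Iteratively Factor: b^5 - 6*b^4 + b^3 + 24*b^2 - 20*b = (b + 2)*(b^4 - 8*b^3 + 17*b^2 - 10*b) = (b - 5)*(b + 2)*(b^3 - 3*b^2 + 2*b) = b*(b - 5)*(b + 2)*(b^2 - 3*b + 2) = b*(b - 5)*(b - 1)*(b + 2)*(b - 2)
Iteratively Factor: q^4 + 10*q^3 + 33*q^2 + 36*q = (q)*(q^3 + 10*q^2 + 33*q + 36) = q*(q + 3)*(q^2 + 7*q + 12) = q*(q + 3)*(q + 4)*(q + 3)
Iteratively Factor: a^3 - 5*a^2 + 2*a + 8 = (a + 1)*(a^2 - 6*a + 8) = (a - 4)*(a + 1)*(a - 2)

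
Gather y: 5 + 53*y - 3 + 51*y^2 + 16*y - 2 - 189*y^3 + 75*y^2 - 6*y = -189*y^3 + 126*y^2 + 63*y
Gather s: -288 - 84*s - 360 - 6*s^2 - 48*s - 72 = -6*s^2 - 132*s - 720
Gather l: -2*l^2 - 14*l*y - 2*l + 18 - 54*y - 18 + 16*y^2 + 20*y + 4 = -2*l^2 + l*(-14*y - 2) + 16*y^2 - 34*y + 4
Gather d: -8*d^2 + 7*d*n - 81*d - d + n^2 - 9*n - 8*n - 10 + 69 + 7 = -8*d^2 + d*(7*n - 82) + n^2 - 17*n + 66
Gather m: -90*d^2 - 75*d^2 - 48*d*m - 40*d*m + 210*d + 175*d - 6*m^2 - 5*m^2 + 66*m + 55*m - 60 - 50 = -165*d^2 + 385*d - 11*m^2 + m*(121 - 88*d) - 110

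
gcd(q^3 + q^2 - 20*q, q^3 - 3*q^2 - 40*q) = q^2 + 5*q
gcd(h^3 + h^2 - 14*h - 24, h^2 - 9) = h + 3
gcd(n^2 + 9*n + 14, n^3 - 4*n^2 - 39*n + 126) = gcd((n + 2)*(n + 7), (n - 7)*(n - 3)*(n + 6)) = 1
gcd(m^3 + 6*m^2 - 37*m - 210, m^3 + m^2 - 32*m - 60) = m^2 - m - 30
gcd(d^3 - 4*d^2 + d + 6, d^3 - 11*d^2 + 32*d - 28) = d - 2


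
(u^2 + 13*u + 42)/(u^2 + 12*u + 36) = (u + 7)/(u + 6)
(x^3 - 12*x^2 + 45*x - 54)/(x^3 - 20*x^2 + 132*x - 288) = (x^2 - 6*x + 9)/(x^2 - 14*x + 48)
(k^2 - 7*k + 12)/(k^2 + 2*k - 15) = (k - 4)/(k + 5)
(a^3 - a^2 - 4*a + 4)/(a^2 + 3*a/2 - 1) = 2*(a^2 - 3*a + 2)/(2*a - 1)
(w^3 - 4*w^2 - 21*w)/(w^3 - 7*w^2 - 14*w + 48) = w*(w - 7)/(w^2 - 10*w + 16)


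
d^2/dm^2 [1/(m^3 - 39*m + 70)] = 6*(-m*(m^3 - 39*m + 70) + 3*(m^2 - 13)^2)/(m^3 - 39*m + 70)^3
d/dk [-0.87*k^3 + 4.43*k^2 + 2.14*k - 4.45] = -2.61*k^2 + 8.86*k + 2.14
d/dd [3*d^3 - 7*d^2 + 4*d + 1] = 9*d^2 - 14*d + 4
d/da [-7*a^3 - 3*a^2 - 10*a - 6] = -21*a^2 - 6*a - 10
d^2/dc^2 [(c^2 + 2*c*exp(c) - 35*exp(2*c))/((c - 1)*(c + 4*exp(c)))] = 2*((c - 1)^2*(c + 4*exp(c))^2*(c*exp(c) - 70*exp(2*c) + 2*exp(c) + 1) + 2*(c - 1)^2*(c + 4*exp(c))*(-(4*exp(c) + 1)*(c*exp(c) + c - 35*exp(2*c) + exp(c)) + (-c^2 - 2*c*exp(c) + 35*exp(2*c))*exp(c)) + (c - 1)^2*(4*exp(c) + 1)^2*(c^2 + 2*c*exp(c) - 35*exp(2*c)) + 2*(c - 1)*(c + 4*exp(c))^2*(-c*exp(c) - c + 35*exp(2*c) - exp(c)) + (c - 1)*(c + 4*exp(c))*(4*exp(c) + 1)*(c^2 + 2*c*exp(c) - 35*exp(2*c)) + (c + 4*exp(c))^2*(c^2 + 2*c*exp(c) - 35*exp(2*c)))/((c - 1)^3*(c + 4*exp(c))^3)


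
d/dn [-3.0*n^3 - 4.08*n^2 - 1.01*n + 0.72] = -9.0*n^2 - 8.16*n - 1.01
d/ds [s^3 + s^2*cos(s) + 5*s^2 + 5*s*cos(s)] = -s^2*sin(s) + 3*s^2 - 5*s*sin(s) + 2*s*cos(s) + 10*s + 5*cos(s)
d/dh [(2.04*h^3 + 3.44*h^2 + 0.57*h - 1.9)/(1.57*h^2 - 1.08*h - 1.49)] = (3.2028*h^4 - 4.4064*h^3 - 13.7289*h^2 - 4.2852*h - 2.9013)/(2.4649*h^4 - 3.3912*h^3 - 3.5122*h^2 + 3.2184*h + 2.2201)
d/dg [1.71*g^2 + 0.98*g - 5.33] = 3.42*g + 0.98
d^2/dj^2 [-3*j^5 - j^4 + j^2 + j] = -60*j^3 - 12*j^2 + 2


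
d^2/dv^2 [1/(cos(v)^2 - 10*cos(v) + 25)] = 2*(-5*cos(v) - cos(2*v) + 2)/(cos(v) - 5)^4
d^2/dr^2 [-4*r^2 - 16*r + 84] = -8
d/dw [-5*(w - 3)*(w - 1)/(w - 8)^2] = 10*(6*w - 13)/(w^3 - 24*w^2 + 192*w - 512)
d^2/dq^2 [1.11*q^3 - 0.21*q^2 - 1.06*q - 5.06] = 6.66*q - 0.42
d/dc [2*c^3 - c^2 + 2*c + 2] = 6*c^2 - 2*c + 2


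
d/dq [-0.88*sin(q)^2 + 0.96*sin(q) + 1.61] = (0.96 - 1.76*sin(q))*cos(q)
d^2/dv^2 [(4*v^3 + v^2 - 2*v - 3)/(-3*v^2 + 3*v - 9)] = 6*(v^3 + 6*v^2 - 15*v - 1)/(v^6 - 3*v^5 + 12*v^4 - 19*v^3 + 36*v^2 - 27*v + 27)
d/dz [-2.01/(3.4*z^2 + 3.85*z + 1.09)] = (13.668*z + 7.7385)/(3.4*z^2 + 3.85*z + 1.09)^2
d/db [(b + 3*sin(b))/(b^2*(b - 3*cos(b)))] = (3*sqrt(2)*b^2*cos(b + pi/4) - 2*b^2 - 9*b*sin(b) + 3*b*cos(b) - 9*b + 9*sin(2*b))/(b^3*(b - 3*cos(b))^2)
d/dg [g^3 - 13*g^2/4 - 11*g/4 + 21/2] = 3*g^2 - 13*g/2 - 11/4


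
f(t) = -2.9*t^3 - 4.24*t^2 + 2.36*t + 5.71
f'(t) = -8.7*t^2 - 8.48*t + 2.36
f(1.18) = -2.17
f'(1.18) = -19.76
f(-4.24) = 140.53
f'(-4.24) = -118.09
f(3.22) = -127.47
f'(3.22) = -115.15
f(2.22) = -41.68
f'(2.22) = -59.34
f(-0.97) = 2.08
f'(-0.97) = 2.40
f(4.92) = -430.69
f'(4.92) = -249.96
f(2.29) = -45.95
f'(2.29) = -62.68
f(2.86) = -90.06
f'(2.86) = -93.06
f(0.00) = 5.71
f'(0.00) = 2.36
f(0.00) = 5.71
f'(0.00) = 2.36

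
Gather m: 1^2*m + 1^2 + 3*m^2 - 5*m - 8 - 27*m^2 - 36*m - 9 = -24*m^2 - 40*m - 16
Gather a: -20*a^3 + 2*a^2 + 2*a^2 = -20*a^3 + 4*a^2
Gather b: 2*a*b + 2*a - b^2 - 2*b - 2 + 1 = 2*a - b^2 + b*(2*a - 2) - 1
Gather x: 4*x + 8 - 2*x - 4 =2*x + 4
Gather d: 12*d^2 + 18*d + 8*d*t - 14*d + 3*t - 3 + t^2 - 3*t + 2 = 12*d^2 + d*(8*t + 4) + t^2 - 1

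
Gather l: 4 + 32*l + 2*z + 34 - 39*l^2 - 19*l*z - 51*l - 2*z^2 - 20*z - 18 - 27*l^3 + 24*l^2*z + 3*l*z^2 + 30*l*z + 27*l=-27*l^3 + l^2*(24*z - 39) + l*(3*z^2 + 11*z + 8) - 2*z^2 - 18*z + 20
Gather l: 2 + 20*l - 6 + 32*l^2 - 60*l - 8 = 32*l^2 - 40*l - 12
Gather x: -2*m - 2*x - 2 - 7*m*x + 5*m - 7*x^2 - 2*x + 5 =3*m - 7*x^2 + x*(-7*m - 4) + 3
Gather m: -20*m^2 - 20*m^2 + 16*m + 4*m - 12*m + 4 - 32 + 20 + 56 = -40*m^2 + 8*m + 48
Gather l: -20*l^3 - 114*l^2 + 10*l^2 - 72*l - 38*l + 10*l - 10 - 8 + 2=-20*l^3 - 104*l^2 - 100*l - 16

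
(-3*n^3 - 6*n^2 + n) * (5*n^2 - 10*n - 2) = -15*n^5 + 71*n^3 + 2*n^2 - 2*n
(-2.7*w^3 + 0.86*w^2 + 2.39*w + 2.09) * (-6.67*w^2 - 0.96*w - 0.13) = 18.009*w^5 - 3.1442*w^4 - 16.4159*w^3 - 16.3465*w^2 - 2.3171*w - 0.2717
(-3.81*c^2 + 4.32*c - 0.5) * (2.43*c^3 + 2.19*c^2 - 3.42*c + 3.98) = -9.2583*c^5 + 2.1537*c^4 + 21.276*c^3 - 31.0332*c^2 + 18.9036*c - 1.99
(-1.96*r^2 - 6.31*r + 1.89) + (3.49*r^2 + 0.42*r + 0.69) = 1.53*r^2 - 5.89*r + 2.58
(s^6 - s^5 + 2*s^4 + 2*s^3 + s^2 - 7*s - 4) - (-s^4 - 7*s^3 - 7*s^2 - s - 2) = s^6 - s^5 + 3*s^4 + 9*s^3 + 8*s^2 - 6*s - 2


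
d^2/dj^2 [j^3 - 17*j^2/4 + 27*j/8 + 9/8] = 6*j - 17/2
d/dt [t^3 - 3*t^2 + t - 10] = 3*t^2 - 6*t + 1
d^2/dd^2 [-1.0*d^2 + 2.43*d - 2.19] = -2.00000000000000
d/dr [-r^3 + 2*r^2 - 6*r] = -3*r^2 + 4*r - 6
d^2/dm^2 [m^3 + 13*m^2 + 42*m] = 6*m + 26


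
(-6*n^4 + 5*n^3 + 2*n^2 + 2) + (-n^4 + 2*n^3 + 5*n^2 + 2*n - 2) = -7*n^4 + 7*n^3 + 7*n^2 + 2*n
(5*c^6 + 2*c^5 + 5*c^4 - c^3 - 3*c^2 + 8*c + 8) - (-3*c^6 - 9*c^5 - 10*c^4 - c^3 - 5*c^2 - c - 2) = 8*c^6 + 11*c^5 + 15*c^4 + 2*c^2 + 9*c + 10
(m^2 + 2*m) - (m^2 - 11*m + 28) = 13*m - 28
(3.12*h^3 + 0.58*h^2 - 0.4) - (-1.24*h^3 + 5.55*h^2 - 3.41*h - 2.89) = 4.36*h^3 - 4.97*h^2 + 3.41*h + 2.49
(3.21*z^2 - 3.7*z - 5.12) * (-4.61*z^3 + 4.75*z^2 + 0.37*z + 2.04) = -14.7981*z^5 + 32.3045*z^4 + 7.2159*z^3 - 19.1406*z^2 - 9.4424*z - 10.4448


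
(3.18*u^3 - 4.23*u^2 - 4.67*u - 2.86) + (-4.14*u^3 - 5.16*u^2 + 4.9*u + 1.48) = -0.96*u^3 - 9.39*u^2 + 0.23*u - 1.38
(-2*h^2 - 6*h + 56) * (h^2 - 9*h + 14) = -2*h^4 + 12*h^3 + 82*h^2 - 588*h + 784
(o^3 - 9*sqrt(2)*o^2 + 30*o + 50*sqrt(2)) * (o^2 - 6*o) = o^5 - 9*sqrt(2)*o^4 - 6*o^4 + 30*o^3 + 54*sqrt(2)*o^3 - 180*o^2 + 50*sqrt(2)*o^2 - 300*sqrt(2)*o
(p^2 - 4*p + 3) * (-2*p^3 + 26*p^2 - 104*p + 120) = -2*p^5 + 34*p^4 - 214*p^3 + 614*p^2 - 792*p + 360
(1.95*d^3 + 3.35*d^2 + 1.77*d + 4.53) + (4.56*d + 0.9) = 1.95*d^3 + 3.35*d^2 + 6.33*d + 5.43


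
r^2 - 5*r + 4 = (r - 4)*(r - 1)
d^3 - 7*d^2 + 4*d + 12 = (d - 6)*(d - 2)*(d + 1)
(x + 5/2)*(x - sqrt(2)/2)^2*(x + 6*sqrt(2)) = x^4 + 5*x^3/2 + 5*sqrt(2)*x^3 - 23*x^2/2 + 25*sqrt(2)*x^2/2 - 115*x/4 + 3*sqrt(2)*x + 15*sqrt(2)/2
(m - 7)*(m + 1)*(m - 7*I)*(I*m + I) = I*m^4 + 7*m^3 - 5*I*m^3 - 35*m^2 - 13*I*m^2 - 91*m - 7*I*m - 49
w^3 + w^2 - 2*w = w*(w - 1)*(w + 2)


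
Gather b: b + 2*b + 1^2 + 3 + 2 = 3*b + 6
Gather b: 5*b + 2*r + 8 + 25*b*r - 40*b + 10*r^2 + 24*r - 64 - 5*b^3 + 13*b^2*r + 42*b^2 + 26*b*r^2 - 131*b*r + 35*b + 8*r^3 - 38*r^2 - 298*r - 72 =-5*b^3 + b^2*(13*r + 42) + b*(26*r^2 - 106*r) + 8*r^3 - 28*r^2 - 272*r - 128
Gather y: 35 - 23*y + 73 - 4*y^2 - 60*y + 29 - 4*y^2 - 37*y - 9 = -8*y^2 - 120*y + 128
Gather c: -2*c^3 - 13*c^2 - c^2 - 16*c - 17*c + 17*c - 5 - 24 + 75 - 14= -2*c^3 - 14*c^2 - 16*c + 32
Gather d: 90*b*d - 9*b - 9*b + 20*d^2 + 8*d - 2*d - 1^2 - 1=-18*b + 20*d^2 + d*(90*b + 6) - 2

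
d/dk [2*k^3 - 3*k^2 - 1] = 6*k*(k - 1)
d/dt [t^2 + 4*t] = 2*t + 4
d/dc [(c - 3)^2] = 2*c - 6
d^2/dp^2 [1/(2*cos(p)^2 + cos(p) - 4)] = (-16*sin(p)^4 + 41*sin(p)^2 + 7*cos(p)/2 - 3*cos(3*p)/2 - 7)/(-2*sin(p)^2 + cos(p) - 2)^3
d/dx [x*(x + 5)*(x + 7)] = 3*x^2 + 24*x + 35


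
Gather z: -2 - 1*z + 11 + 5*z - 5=4*z + 4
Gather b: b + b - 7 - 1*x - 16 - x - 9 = 2*b - 2*x - 32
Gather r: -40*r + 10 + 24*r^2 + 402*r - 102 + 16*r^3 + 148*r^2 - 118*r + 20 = 16*r^3 + 172*r^2 + 244*r - 72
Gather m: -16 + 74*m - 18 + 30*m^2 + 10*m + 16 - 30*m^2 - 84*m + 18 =0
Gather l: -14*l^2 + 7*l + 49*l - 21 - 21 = -14*l^2 + 56*l - 42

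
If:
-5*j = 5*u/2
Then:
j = -u/2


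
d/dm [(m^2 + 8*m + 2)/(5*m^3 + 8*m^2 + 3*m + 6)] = (-5*m^4 - 80*m^3 - 91*m^2 - 20*m + 42)/(25*m^6 + 80*m^5 + 94*m^4 + 108*m^3 + 105*m^2 + 36*m + 36)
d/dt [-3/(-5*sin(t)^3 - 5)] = -9*sin(t)^2*cos(t)/(5*(sin(t)^3 + 1)^2)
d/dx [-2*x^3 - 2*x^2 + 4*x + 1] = -6*x^2 - 4*x + 4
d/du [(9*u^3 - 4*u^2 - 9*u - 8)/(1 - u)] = (-18*u^3 + 31*u^2 - 8*u - 17)/(u^2 - 2*u + 1)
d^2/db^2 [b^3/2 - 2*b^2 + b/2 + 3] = 3*b - 4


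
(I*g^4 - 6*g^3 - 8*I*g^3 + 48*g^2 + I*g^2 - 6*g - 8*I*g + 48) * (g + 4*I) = I*g^5 - 10*g^4 - 8*I*g^4 + 80*g^3 - 23*I*g^3 - 10*g^2 + 184*I*g^2 + 80*g - 24*I*g + 192*I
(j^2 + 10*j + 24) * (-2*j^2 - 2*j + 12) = -2*j^4 - 22*j^3 - 56*j^2 + 72*j + 288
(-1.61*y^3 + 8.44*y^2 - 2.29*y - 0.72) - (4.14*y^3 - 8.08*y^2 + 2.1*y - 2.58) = -5.75*y^3 + 16.52*y^2 - 4.39*y + 1.86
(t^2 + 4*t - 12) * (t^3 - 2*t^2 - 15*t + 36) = t^5 + 2*t^4 - 35*t^3 + 324*t - 432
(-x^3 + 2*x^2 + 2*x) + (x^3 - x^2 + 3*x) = x^2 + 5*x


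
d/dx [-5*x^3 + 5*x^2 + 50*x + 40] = -15*x^2 + 10*x + 50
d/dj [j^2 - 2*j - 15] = 2*j - 2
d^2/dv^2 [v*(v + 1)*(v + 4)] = 6*v + 10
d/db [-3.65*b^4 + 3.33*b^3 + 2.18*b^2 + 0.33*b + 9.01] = -14.6*b^3 + 9.99*b^2 + 4.36*b + 0.33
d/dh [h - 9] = 1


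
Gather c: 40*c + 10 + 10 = 40*c + 20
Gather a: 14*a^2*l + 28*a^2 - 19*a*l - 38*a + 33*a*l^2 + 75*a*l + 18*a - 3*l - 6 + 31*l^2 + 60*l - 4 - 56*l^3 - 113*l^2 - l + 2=a^2*(14*l + 28) + a*(33*l^2 + 56*l - 20) - 56*l^3 - 82*l^2 + 56*l - 8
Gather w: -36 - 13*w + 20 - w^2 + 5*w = -w^2 - 8*w - 16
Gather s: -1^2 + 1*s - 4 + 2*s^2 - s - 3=2*s^2 - 8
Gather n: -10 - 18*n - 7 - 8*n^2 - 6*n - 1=-8*n^2 - 24*n - 18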